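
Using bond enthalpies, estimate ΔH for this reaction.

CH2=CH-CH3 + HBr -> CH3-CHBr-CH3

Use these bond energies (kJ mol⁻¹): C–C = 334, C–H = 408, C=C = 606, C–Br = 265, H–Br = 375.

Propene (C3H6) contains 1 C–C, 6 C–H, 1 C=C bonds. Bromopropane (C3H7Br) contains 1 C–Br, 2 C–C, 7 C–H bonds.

Bonds broken (reactants):
  C–C: 1 × 334 = 334
  C–H: 6 × 408 = 2448
  C=C: 1 × 606 = 606
  H–Br: 1 × 375 = 375
  Σ(broken) = 3763 kJ
Bonds formed (products):
  C–Br: 1 × 265 = 265
  C–C: 2 × 334 = 668
  C–H: 7 × 408 = 2856
  Σ(formed) = 3789 kJ
ΔH = Σ(broken) − Σ(formed) = 3763 − 3789 = −26 kJ

ΔH ≈ −26 kJ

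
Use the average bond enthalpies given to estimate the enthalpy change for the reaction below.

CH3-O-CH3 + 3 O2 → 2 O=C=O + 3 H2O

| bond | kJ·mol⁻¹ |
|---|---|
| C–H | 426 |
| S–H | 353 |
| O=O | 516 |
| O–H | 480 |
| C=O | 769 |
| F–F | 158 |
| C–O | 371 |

ΔH ≈ −1110 kJ

Bonds broken (reactants):
  C–H: 6 × 426 = 2556
  C–O: 2 × 371 = 742
  O=O: 3 × 516 = 1548
  Σ(broken) = 4846 kJ
Bonds formed (products):
  C=O: 4 × 769 = 3076
  O–H: 6 × 480 = 2880
  Σ(formed) = 5956 kJ
ΔH = Σ(broken) − Σ(formed) = 4846 − 5956 = −1110 kJ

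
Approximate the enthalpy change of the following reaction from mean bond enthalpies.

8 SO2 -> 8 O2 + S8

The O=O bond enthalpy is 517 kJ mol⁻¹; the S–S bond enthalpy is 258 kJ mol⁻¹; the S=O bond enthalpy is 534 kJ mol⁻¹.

ΔH ≈ +2344 kJ

Bonds broken (reactants):
  S=O: 16 × 534 = 8544
  Σ(broken) = 8544 kJ
Bonds formed (products):
  O=O: 8 × 517 = 4136
  S–S: 8 × 258 = 2064
  Σ(formed) = 6200 kJ
ΔH = Σ(broken) − Σ(formed) = 8544 − 6200 = +2344 kJ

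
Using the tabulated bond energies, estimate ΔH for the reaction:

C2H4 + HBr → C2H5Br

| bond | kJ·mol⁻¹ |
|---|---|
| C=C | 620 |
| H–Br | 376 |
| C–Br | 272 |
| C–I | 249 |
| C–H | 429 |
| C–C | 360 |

ΔH ≈ −65 kJ

Bonds broken (reactants):
  C–H: 4 × 429 = 1716
  C=C: 1 × 620 = 620
  H–Br: 1 × 376 = 376
  Σ(broken) = 2712 kJ
Bonds formed (products):
  C–Br: 1 × 272 = 272
  C–C: 1 × 360 = 360
  C–H: 5 × 429 = 2145
  Σ(formed) = 2777 kJ
ΔH = Σ(broken) − Σ(formed) = 2712 − 2777 = −65 kJ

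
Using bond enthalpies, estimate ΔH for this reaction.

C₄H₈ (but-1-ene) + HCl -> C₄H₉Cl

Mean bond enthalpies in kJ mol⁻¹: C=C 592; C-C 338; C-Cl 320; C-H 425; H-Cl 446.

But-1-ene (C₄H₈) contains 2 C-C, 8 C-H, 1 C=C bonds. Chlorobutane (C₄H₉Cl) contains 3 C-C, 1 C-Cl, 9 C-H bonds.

ΔH ≈ −45 kJ

Bonds broken (reactants):
  C-C: 2 × 338 = 676
  C-H: 8 × 425 = 3400
  C=C: 1 × 592 = 592
  H-Cl: 1 × 446 = 446
  Σ(broken) = 5114 kJ
Bonds formed (products):
  C-C: 3 × 338 = 1014
  C-Cl: 1 × 320 = 320
  C-H: 9 × 425 = 3825
  Σ(formed) = 5159 kJ
ΔH = Σ(broken) − Σ(formed) = 5114 − 5159 = −45 kJ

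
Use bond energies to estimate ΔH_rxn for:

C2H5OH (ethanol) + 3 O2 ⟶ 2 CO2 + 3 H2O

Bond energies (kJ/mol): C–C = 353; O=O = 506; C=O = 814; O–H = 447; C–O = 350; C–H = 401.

ΔH ≈ −1265 kJ

Bonds broken (reactants):
  C–C: 1 × 353 = 353
  C–H: 5 × 401 = 2005
  C–O: 1 × 350 = 350
  O–H: 1 × 447 = 447
  O=O: 3 × 506 = 1518
  Σ(broken) = 4673 kJ
Bonds formed (products):
  C=O: 4 × 814 = 3256
  O–H: 6 × 447 = 2682
  Σ(formed) = 5938 kJ
ΔH = Σ(broken) − Σ(formed) = 4673 − 5938 = −1265 kJ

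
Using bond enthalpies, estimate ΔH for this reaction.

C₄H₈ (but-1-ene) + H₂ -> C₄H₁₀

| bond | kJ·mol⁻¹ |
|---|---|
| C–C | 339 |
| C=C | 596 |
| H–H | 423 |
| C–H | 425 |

ΔH ≈ −170 kJ

Bonds broken (reactants):
  C–C: 2 × 339 = 678
  C–H: 8 × 425 = 3400
  C=C: 1 × 596 = 596
  H–H: 1 × 423 = 423
  Σ(broken) = 5097 kJ
Bonds formed (products):
  C–C: 3 × 339 = 1017
  C–H: 10 × 425 = 4250
  Σ(formed) = 5267 kJ
ΔH = Σ(broken) − Σ(formed) = 5097 − 5267 = −170 kJ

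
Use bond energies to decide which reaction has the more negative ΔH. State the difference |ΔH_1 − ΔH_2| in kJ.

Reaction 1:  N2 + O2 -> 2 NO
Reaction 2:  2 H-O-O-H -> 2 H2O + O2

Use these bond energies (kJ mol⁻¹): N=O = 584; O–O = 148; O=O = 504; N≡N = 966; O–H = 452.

Reaction 1:
  Bonds broken (reactants):
    N≡N: 1 × 966 = 966
    O=O: 1 × 504 = 504
    Σ(broken) = 1470 kJ
  Bonds formed (products):
    N=O: 2 × 584 = 1168
    Σ(formed) = 1168 kJ
  ΔH_1 = 1470 − 1168 = +302 kJ
Reaction 2:
  Bonds broken (reactants):
    O–H: 4 × 452 = 1808
    O–O: 2 × 148 = 296
    Σ(broken) = 2104 kJ
  Bonds formed (products):
    O–H: 4 × 452 = 1808
    O=O: 1 × 504 = 504
    Σ(formed) = 2312 kJ
  ΔH_2 = 2104 − 2312 = −208 kJ
ΔH_1 − ΔH_2 = +510 kJ, so reaction 2 has the more negative ΔH; |ΔH_1 − ΔH_2| = 510 kJ.

Reaction 2, by 510 kJ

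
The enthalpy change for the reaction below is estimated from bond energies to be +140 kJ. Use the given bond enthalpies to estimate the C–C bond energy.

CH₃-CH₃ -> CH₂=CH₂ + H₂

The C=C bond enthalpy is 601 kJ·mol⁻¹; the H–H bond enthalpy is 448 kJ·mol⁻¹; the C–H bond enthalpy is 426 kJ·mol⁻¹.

D(C–C) ≈ 337 kJ/mol

Let D be the C–C bond energy.
Σ(broken) = 1×D + 6×426 = 2556 + D
Σ(formed) = 4×426 + 1×601 + 1×448 = 2753
ΔH = Σ(broken) − Σ(formed) = (2556 + D) − (2753) = −197 + D
Setting this equal to +140 kJ gives D = 337 kJ/mol.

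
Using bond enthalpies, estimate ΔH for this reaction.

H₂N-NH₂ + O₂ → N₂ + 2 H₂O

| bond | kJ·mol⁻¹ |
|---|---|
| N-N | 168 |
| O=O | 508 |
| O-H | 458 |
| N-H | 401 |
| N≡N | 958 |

Bonds broken (reactants):
  N-H: 4 × 401 = 1604
  N-N: 1 × 168 = 168
  O=O: 1 × 508 = 508
  Σ(broken) = 2280 kJ
Bonds formed (products):
  N≡N: 1 × 958 = 958
  O-H: 4 × 458 = 1832
  Σ(formed) = 2790 kJ
ΔH = Σ(broken) − Σ(formed) = 2280 − 2790 = −510 kJ

ΔH ≈ −510 kJ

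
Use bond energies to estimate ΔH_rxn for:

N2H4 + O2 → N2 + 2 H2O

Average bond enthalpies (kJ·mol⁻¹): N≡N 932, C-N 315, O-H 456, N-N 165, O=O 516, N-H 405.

ΔH ≈ −455 kJ

Bonds broken (reactants):
  N-H: 4 × 405 = 1620
  N-N: 1 × 165 = 165
  O=O: 1 × 516 = 516
  Σ(broken) = 2301 kJ
Bonds formed (products):
  N≡N: 1 × 932 = 932
  O-H: 4 × 456 = 1824
  Σ(formed) = 2756 kJ
ΔH = Σ(broken) − Σ(formed) = 2301 − 2756 = −455 kJ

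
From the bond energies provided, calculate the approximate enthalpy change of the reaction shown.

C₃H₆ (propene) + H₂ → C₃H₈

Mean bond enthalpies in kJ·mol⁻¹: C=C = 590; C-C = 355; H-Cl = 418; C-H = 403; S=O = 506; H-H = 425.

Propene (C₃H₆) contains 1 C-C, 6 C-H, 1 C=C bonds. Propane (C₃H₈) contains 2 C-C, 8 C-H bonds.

ΔH ≈ −146 kJ

Bonds broken (reactants):
  C-C: 1 × 355 = 355
  C-H: 6 × 403 = 2418
  C=C: 1 × 590 = 590
  H-H: 1 × 425 = 425
  Σ(broken) = 3788 kJ
Bonds formed (products):
  C-C: 2 × 355 = 710
  C-H: 8 × 403 = 3224
  Σ(formed) = 3934 kJ
ΔH = Σ(broken) − Σ(formed) = 3788 − 3934 = −146 kJ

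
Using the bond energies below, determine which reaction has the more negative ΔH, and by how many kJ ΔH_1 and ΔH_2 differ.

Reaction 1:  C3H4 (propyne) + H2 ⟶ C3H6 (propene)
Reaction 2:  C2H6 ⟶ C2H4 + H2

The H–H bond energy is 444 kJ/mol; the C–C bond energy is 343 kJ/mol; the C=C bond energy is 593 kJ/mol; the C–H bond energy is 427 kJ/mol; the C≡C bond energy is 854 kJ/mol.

Reaction 1, by 309 kJ

Reaction 1:
  Bonds broken (reactants):
    C≡C: 1 × 854 = 854
    C–C: 1 × 343 = 343
    C–H: 4 × 427 = 1708
    H–H: 1 × 444 = 444
    Σ(broken) = 3349 kJ
  Bonds formed (products):
    C–C: 1 × 343 = 343
    C–H: 6 × 427 = 2562
    C=C: 1 × 593 = 593
    Σ(formed) = 3498 kJ
  ΔH_1 = 3349 − 3498 = −149 kJ
Reaction 2:
  Bonds broken (reactants):
    C–C: 1 × 343 = 343
    C–H: 6 × 427 = 2562
    Σ(broken) = 2905 kJ
  Bonds formed (products):
    C–H: 4 × 427 = 1708
    C=C: 1 × 593 = 593
    H–H: 1 × 444 = 444
    Σ(formed) = 2745 kJ
  ΔH_2 = 2905 − 2745 = +160 kJ
ΔH_1 − ΔH_2 = −309 kJ, so reaction 1 has the more negative ΔH; |ΔH_1 − ΔH_2| = 309 kJ.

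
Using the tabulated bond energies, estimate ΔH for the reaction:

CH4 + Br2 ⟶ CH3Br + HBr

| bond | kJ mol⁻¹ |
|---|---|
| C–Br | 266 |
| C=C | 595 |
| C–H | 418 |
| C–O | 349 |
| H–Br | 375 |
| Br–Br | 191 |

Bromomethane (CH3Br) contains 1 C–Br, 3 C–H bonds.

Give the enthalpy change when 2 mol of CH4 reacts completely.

Bonds broken (reactants):
  Br–Br: 1 × 191 = 191
  C–H: 4 × 418 = 1672
  Σ(broken) = 1863 kJ
Bonds formed (products):
  C–Br: 1 × 266 = 266
  C–H: 3 × 418 = 1254
  H–Br: 1 × 375 = 375
  Σ(formed) = 1895 kJ
ΔH = Σ(broken) − Σ(formed) = 1863 − 1895 = −32 kJ
For 2× the reaction as written: 2 × (−32) = −64 kJ

ΔH = −64 kJ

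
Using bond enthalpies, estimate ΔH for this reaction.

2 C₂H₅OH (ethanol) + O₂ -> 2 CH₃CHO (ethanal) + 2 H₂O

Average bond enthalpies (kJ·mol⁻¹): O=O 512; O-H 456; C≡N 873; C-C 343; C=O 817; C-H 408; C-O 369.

Bonds broken (reactants):
  C-C: 2 × 343 = 686
  C-H: 10 × 408 = 4080
  C-O: 2 × 369 = 738
  O-H: 2 × 456 = 912
  O=O: 1 × 512 = 512
  Σ(broken) = 6928 kJ
Bonds formed (products):
  C-C: 2 × 343 = 686
  C-H: 8 × 408 = 3264
  C=O: 2 × 817 = 1634
  O-H: 4 × 456 = 1824
  Σ(formed) = 7408 kJ
ΔH = Σ(broken) − Σ(formed) = 6928 − 7408 = −480 kJ

ΔH ≈ −480 kJ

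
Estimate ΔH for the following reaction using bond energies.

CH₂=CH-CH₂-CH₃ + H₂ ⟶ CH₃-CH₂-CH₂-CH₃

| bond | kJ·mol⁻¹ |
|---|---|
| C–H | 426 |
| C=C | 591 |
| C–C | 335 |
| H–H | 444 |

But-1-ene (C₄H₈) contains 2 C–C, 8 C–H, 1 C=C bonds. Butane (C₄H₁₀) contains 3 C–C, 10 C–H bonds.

ΔH ≈ −152 kJ

Bonds broken (reactants):
  C–C: 2 × 335 = 670
  C–H: 8 × 426 = 3408
  C=C: 1 × 591 = 591
  H–H: 1 × 444 = 444
  Σ(broken) = 5113 kJ
Bonds formed (products):
  C–C: 3 × 335 = 1005
  C–H: 10 × 426 = 4260
  Σ(formed) = 5265 kJ
ΔH = Σ(broken) − Σ(formed) = 5113 − 5265 = −152 kJ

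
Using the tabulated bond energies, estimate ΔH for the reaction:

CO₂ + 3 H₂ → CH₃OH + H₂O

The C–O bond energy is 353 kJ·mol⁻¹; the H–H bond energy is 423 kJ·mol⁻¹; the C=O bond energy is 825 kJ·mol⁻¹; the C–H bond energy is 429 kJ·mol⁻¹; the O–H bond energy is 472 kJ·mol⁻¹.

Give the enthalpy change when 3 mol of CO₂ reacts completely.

Bonds broken (reactants):
  C=O: 2 × 825 = 1650
  H–H: 3 × 423 = 1269
  Σ(broken) = 2919 kJ
Bonds formed (products):
  C–H: 3 × 429 = 1287
  C–O: 1 × 353 = 353
  O–H: 3 × 472 = 1416
  Σ(formed) = 3056 kJ
ΔH = Σ(broken) − Σ(formed) = 2919 − 3056 = −137 kJ
For 3× the reaction as written: 3 × (−137) = −411 kJ

ΔH = −411 kJ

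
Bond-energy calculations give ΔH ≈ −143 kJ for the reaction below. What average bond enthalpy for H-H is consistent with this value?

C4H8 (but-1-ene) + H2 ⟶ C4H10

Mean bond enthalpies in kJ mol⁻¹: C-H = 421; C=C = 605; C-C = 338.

D(H-H) ≈ 432 kJ/mol

Let D be the H-H bond energy.
Σ(broken) = 2×338 + 8×421 + 1×605 + 1×D = 4649 + D
Σ(formed) = 3×338 + 10×421 = 5224
ΔH = Σ(broken) − Σ(formed) = (4649 + D) − (5224) = −575 + D
Setting this equal to −143 kJ gives D = 432 kJ/mol.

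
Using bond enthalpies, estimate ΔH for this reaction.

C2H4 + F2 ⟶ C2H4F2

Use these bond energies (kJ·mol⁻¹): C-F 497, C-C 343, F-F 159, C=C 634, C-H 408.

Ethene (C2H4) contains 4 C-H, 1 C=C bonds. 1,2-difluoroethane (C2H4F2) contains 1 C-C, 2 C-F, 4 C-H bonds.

Bonds broken (reactants):
  C-H: 4 × 408 = 1632
  C=C: 1 × 634 = 634
  F-F: 1 × 159 = 159
  Σ(broken) = 2425 kJ
Bonds formed (products):
  C-C: 1 × 343 = 343
  C-F: 2 × 497 = 994
  C-H: 4 × 408 = 1632
  Σ(formed) = 2969 kJ
ΔH = Σ(broken) − Σ(formed) = 2425 − 2969 = −544 kJ

ΔH ≈ −544 kJ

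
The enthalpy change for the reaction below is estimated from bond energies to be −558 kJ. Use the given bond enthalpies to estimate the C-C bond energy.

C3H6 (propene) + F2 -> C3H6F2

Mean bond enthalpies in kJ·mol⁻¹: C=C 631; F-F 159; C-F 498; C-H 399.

Let D be the C-C bond energy.
Σ(broken) = 1×D + 6×399 + 1×631 + 1×159 = 3184 + D
Σ(formed) = 2×D + 2×498 + 6×399 = 3390 + 2D
ΔH = Σ(broken) − Σ(formed) = (3184 + D) − (3390 + 2D) = −206 − D
Setting this equal to −558 kJ gives D = 352 kJ/mol.

D(C-C) ≈ 352 kJ/mol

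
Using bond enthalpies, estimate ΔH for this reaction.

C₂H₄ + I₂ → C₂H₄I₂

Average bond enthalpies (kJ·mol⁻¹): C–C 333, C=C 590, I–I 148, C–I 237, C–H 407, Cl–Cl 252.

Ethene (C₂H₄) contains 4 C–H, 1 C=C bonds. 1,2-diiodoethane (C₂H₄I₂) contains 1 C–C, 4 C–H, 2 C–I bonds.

ΔH ≈ −69 kJ

Bonds broken (reactants):
  C–H: 4 × 407 = 1628
  C=C: 1 × 590 = 590
  I–I: 1 × 148 = 148
  Σ(broken) = 2366 kJ
Bonds formed (products):
  C–C: 1 × 333 = 333
  C–H: 4 × 407 = 1628
  C–I: 2 × 237 = 474
  Σ(formed) = 2435 kJ
ΔH = Σ(broken) − Σ(formed) = 2366 − 2435 = −69 kJ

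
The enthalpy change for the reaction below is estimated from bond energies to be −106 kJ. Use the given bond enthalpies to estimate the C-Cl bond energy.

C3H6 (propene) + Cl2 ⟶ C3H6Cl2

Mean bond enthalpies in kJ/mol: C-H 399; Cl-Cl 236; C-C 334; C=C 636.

D(C-Cl) ≈ 322 kJ/mol

Let D be the C-Cl bond energy.
Σ(broken) = 1×334 + 6×399 + 1×636 + 1×236 = 3600
Σ(formed) = 2×334 + 2×D + 6×399 = 3062 + 2D
ΔH = Σ(broken) − Σ(formed) = (3600) − (3062 + 2D) = +538 − 2D
Setting this equal to −106 kJ gives 2D = 644, so D = 322 kJ/mol.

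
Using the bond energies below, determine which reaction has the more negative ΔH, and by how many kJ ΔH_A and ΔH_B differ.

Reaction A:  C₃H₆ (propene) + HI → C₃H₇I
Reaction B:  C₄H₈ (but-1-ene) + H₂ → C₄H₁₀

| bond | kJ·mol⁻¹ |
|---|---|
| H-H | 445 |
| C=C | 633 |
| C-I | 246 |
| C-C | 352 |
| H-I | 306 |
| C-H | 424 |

Reaction B, by 39 kJ

Reaction A:
  Bonds broken (reactants):
    C-C: 1 × 352 = 352
    C-H: 6 × 424 = 2544
    C=C: 1 × 633 = 633
    H-I: 1 × 306 = 306
    Σ(broken) = 3835 kJ
  Bonds formed (products):
    C-C: 2 × 352 = 704
    C-H: 7 × 424 = 2968
    C-I: 1 × 246 = 246
    Σ(formed) = 3918 kJ
  ΔH_A = 3835 − 3918 = −83 kJ
Reaction B:
  Bonds broken (reactants):
    C-C: 2 × 352 = 704
    C-H: 8 × 424 = 3392
    C=C: 1 × 633 = 633
    H-H: 1 × 445 = 445
    Σ(broken) = 5174 kJ
  Bonds formed (products):
    C-C: 3 × 352 = 1056
    C-H: 10 × 424 = 4240
    Σ(formed) = 5296 kJ
  ΔH_B = 5174 − 5296 = −122 kJ
ΔH_A − ΔH_B = +39 kJ, so reaction B has the more negative ΔH; |ΔH_A − ΔH_B| = 39 kJ.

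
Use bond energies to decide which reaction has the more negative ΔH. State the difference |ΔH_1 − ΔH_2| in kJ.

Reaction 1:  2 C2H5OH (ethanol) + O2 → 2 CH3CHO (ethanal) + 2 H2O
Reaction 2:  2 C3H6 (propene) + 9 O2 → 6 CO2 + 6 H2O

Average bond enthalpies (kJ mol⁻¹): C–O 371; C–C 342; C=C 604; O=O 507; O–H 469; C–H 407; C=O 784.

Reaction 1:
  Bonds broken (reactants):
    C–C: 2 × 342 = 684
    C–H: 10 × 407 = 4070
    C–O: 2 × 371 = 742
    O–H: 2 × 469 = 938
    O=O: 1 × 507 = 507
    Σ(broken) = 6941 kJ
  Bonds formed (products):
    C–C: 2 × 342 = 684
    C–H: 8 × 407 = 3256
    C=O: 2 × 784 = 1568
    O–H: 4 × 469 = 1876
    Σ(formed) = 7384 kJ
  ΔH_1 = 6941 − 7384 = −443 kJ
Reaction 2:
  Bonds broken (reactants):
    C–C: 2 × 342 = 684
    C–H: 12 × 407 = 4884
    C=C: 2 × 604 = 1208
    O=O: 9 × 507 = 4563
    Σ(broken) = 11339 kJ
  Bonds formed (products):
    C=O: 12 × 784 = 9408
    O–H: 12 × 469 = 5628
    Σ(formed) = 15036 kJ
  ΔH_2 = 11339 − 15036 = −3697 kJ
ΔH_1 − ΔH_2 = +3254 kJ, so reaction 2 has the more negative ΔH; |ΔH_1 − ΔH_2| = 3254 kJ.

Reaction 2, by 3254 kJ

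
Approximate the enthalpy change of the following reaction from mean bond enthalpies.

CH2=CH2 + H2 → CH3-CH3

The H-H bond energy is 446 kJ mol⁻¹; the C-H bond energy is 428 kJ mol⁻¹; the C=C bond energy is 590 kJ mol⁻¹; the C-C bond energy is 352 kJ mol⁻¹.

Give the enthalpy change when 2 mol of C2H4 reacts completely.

ΔH = −344 kJ

Bonds broken (reactants):
  C-H: 4 × 428 = 1712
  C=C: 1 × 590 = 590
  H-H: 1 × 446 = 446
  Σ(broken) = 2748 kJ
Bonds formed (products):
  C-C: 1 × 352 = 352
  C-H: 6 × 428 = 2568
  Σ(formed) = 2920 kJ
ΔH = Σ(broken) − Σ(formed) = 2748 − 2920 = −172 kJ
For 2× the reaction as written: 2 × (−172) = −344 kJ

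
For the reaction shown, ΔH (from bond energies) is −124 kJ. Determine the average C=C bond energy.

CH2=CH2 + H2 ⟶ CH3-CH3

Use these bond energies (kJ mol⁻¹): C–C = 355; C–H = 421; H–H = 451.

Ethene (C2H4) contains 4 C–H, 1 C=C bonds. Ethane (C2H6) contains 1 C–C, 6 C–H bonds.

D(C=C) ≈ 622 kJ/mol

Let D be the C=C bond energy.
Σ(broken) = 4×421 + 1×D + 1×451 = 2135 + D
Σ(formed) = 1×355 + 6×421 = 2881
ΔH = Σ(broken) − Σ(formed) = (2135 + D) − (2881) = −746 + D
Setting this equal to −124 kJ gives D = 622 kJ/mol.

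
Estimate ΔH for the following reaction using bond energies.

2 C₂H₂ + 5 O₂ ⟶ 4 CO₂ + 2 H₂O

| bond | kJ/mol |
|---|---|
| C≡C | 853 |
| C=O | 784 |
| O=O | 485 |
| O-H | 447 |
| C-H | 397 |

ΔH ≈ −2341 kJ

Bonds broken (reactants):
  C≡C: 2 × 853 = 1706
  C-H: 4 × 397 = 1588
  O=O: 5 × 485 = 2425
  Σ(broken) = 5719 kJ
Bonds formed (products):
  C=O: 8 × 784 = 6272
  O-H: 4 × 447 = 1788
  Σ(formed) = 8060 kJ
ΔH = Σ(broken) − Σ(formed) = 5719 − 8060 = −2341 kJ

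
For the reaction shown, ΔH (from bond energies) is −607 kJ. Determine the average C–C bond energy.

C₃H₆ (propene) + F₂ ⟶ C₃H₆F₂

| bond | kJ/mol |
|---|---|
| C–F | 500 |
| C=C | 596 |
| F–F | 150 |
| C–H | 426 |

Let D be the C–C bond energy.
Σ(broken) = 1×D + 6×426 + 1×596 + 1×150 = 3302 + D
Σ(formed) = 2×D + 2×500 + 6×426 = 3556 + 2D
ΔH = Σ(broken) − Σ(formed) = (3302 + D) − (3556 + 2D) = −254 − D
Setting this equal to −607 kJ gives D = 353 kJ/mol.

D(C–C) ≈ 353 kJ/mol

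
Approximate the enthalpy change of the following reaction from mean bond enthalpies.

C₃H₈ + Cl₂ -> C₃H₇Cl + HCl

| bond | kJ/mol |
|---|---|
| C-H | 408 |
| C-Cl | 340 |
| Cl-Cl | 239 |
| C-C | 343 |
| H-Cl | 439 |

ΔH ≈ −132 kJ

Bonds broken (reactants):
  C-C: 2 × 343 = 686
  C-H: 8 × 408 = 3264
  Cl-Cl: 1 × 239 = 239
  Σ(broken) = 4189 kJ
Bonds formed (products):
  C-C: 2 × 343 = 686
  C-Cl: 1 × 340 = 340
  C-H: 7 × 408 = 2856
  H-Cl: 1 × 439 = 439
  Σ(formed) = 4321 kJ
ΔH = Σ(broken) − Σ(formed) = 4189 − 4321 = −132 kJ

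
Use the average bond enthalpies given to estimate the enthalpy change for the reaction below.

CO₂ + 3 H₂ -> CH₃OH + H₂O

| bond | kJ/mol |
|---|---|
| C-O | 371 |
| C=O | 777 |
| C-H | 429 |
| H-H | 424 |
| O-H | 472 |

ΔH ≈ −248 kJ

Bonds broken (reactants):
  C=O: 2 × 777 = 1554
  H-H: 3 × 424 = 1272
  Σ(broken) = 2826 kJ
Bonds formed (products):
  C-H: 3 × 429 = 1287
  C-O: 1 × 371 = 371
  O-H: 3 × 472 = 1416
  Σ(formed) = 3074 kJ
ΔH = Σ(broken) − Σ(formed) = 2826 − 3074 = −248 kJ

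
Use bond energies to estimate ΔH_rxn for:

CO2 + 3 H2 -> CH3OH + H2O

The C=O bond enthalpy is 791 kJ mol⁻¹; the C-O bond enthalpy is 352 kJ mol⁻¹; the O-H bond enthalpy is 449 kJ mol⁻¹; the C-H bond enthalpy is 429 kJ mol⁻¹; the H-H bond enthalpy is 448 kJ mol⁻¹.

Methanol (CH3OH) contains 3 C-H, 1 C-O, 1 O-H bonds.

Bonds broken (reactants):
  C=O: 2 × 791 = 1582
  H-H: 3 × 448 = 1344
  Σ(broken) = 2926 kJ
Bonds formed (products):
  C-H: 3 × 429 = 1287
  C-O: 1 × 352 = 352
  O-H: 3 × 449 = 1347
  Σ(formed) = 2986 kJ
ΔH = Σ(broken) − Σ(formed) = 2926 − 2986 = −60 kJ

ΔH ≈ −60 kJ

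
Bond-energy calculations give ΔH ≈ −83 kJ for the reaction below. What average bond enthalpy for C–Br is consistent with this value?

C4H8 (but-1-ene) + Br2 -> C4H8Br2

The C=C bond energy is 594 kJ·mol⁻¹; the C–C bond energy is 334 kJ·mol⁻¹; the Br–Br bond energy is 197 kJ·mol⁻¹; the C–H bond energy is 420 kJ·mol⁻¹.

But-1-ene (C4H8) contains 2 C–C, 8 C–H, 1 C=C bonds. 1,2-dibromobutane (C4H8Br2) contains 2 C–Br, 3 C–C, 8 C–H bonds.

Let D be the C–Br bond energy.
Σ(broken) = 1×197 + 2×334 + 8×420 + 1×594 = 4819
Σ(formed) = 2×D + 3×334 + 8×420 = 4362 + 2D
ΔH = Σ(broken) − Σ(formed) = (4819) − (4362 + 2D) = +457 − 2D
Setting this equal to −83 kJ gives 2D = 540, so D = 270 kJ/mol.

D(C–Br) ≈ 270 kJ/mol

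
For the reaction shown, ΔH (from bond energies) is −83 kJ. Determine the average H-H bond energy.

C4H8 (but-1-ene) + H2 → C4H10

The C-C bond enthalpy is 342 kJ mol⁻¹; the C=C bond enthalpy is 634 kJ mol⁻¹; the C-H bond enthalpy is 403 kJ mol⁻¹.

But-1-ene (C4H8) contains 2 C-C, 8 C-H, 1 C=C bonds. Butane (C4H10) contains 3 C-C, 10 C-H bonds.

D(H-H) ≈ 431 kJ/mol

Let D be the H-H bond energy.
Σ(broken) = 2×342 + 8×403 + 1×634 + 1×D = 4542 + D
Σ(formed) = 3×342 + 10×403 = 5056
ΔH = Σ(broken) − Σ(formed) = (4542 + D) − (5056) = −514 + D
Setting this equal to −83 kJ gives D = 431 kJ/mol.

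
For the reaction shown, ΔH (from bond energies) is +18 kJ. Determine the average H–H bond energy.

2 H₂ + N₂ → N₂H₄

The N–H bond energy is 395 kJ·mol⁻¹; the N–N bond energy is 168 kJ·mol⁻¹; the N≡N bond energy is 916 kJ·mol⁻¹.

Let D be the H–H bond energy.
Σ(broken) = 2×D + 1×916 = 916 + 2D
Σ(formed) = 4×395 + 1×168 = 1748
ΔH = Σ(broken) − Σ(formed) = (916 + 2D) − (1748) = −832 + 2D
Setting this equal to +18 kJ gives 2D = 850, so D = 425 kJ/mol.

D(H–H) ≈ 425 kJ/mol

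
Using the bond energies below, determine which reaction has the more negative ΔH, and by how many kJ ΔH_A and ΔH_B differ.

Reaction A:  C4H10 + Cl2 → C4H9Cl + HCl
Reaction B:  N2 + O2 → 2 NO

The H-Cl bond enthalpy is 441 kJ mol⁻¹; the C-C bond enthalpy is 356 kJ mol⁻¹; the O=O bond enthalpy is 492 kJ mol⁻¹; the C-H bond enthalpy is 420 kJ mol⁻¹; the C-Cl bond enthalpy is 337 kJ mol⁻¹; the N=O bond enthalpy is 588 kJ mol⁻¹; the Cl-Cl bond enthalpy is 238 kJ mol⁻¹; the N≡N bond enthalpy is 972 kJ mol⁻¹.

Reaction A, by 408 kJ

Reaction A:
  Bonds broken (reactants):
    C-C: 3 × 356 = 1068
    C-H: 10 × 420 = 4200
    Cl-Cl: 1 × 238 = 238
    Σ(broken) = 5506 kJ
  Bonds formed (products):
    C-C: 3 × 356 = 1068
    C-Cl: 1 × 337 = 337
    C-H: 9 × 420 = 3780
    H-Cl: 1 × 441 = 441
    Σ(formed) = 5626 kJ
  ΔH_A = 5506 − 5626 = −120 kJ
Reaction B:
  Bonds broken (reactants):
    N≡N: 1 × 972 = 972
    O=O: 1 × 492 = 492
    Σ(broken) = 1464 kJ
  Bonds formed (products):
    N=O: 2 × 588 = 1176
    Σ(formed) = 1176 kJ
  ΔH_B = 1464 − 1176 = +288 kJ
ΔH_A − ΔH_B = −408 kJ, so reaction A has the more negative ΔH; |ΔH_A − ΔH_B| = 408 kJ.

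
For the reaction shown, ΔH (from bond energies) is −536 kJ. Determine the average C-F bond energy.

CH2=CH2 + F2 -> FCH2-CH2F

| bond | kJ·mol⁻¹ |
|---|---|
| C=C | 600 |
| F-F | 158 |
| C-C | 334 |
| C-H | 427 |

D(C-F) ≈ 480 kJ/mol

Let D be the C-F bond energy.
Σ(broken) = 4×427 + 1×600 + 1×158 = 2466
Σ(formed) = 1×334 + 2×D + 4×427 = 2042 + 2D
ΔH = Σ(broken) − Σ(formed) = (2466) − (2042 + 2D) = +424 − 2D
Setting this equal to −536 kJ gives 2D = 960, so D = 480 kJ/mol.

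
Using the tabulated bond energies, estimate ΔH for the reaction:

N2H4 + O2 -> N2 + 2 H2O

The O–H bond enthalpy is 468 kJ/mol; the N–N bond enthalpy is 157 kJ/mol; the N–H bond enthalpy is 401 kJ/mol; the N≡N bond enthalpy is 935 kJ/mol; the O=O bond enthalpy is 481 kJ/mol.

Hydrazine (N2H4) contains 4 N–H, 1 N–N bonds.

Bonds broken (reactants):
  N–H: 4 × 401 = 1604
  N–N: 1 × 157 = 157
  O=O: 1 × 481 = 481
  Σ(broken) = 2242 kJ
Bonds formed (products):
  N≡N: 1 × 935 = 935
  O–H: 4 × 468 = 1872
  Σ(formed) = 2807 kJ
ΔH = Σ(broken) − Σ(formed) = 2242 − 2807 = −565 kJ

ΔH ≈ −565 kJ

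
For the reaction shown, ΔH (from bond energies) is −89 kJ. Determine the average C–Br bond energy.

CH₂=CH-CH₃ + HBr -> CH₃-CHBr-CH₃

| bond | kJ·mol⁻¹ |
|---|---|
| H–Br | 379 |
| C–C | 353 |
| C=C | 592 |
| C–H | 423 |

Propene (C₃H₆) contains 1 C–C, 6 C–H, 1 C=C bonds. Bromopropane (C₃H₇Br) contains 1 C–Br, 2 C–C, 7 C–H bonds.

Let D be the C–Br bond energy.
Σ(broken) = 1×353 + 6×423 + 1×592 + 1×379 = 3862
Σ(formed) = 1×D + 2×353 + 7×423 = 3667 + D
ΔH = Σ(broken) − Σ(formed) = (3862) − (3667 + D) = +195 − D
Setting this equal to −89 kJ gives D = 284 kJ/mol.

D(C–Br) ≈ 284 kJ/mol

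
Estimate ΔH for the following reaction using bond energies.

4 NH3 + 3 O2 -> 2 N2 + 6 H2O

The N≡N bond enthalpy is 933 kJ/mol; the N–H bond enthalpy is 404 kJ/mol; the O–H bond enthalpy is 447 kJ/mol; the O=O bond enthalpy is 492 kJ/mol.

ΔH ≈ −906 kJ

Bonds broken (reactants):
  N–H: 12 × 404 = 4848
  O=O: 3 × 492 = 1476
  Σ(broken) = 6324 kJ
Bonds formed (products):
  N≡N: 2 × 933 = 1866
  O–H: 12 × 447 = 5364
  Σ(formed) = 7230 kJ
ΔH = Σ(broken) − Σ(formed) = 6324 − 7230 = −906 kJ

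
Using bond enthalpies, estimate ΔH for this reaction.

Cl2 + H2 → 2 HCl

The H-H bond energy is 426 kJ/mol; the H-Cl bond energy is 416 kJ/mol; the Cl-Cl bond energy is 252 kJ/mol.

Bonds broken (reactants):
  Cl-Cl: 1 × 252 = 252
  H-H: 1 × 426 = 426
  Σ(broken) = 678 kJ
Bonds formed (products):
  H-Cl: 2 × 416 = 832
  Σ(formed) = 832 kJ
ΔH = Σ(broken) − Σ(formed) = 678 − 832 = −154 kJ

ΔH ≈ −154 kJ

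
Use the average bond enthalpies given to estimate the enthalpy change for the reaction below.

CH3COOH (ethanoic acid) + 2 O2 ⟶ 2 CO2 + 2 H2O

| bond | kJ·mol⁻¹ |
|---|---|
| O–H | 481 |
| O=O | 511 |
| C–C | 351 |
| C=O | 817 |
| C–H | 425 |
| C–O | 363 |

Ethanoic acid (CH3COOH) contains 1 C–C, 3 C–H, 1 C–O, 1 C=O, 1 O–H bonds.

ΔH ≈ −883 kJ

Bonds broken (reactants):
  C–C: 1 × 351 = 351
  C–H: 3 × 425 = 1275
  C–O: 1 × 363 = 363
  C=O: 1 × 817 = 817
  O–H: 1 × 481 = 481
  O=O: 2 × 511 = 1022
  Σ(broken) = 4309 kJ
Bonds formed (products):
  C=O: 4 × 817 = 3268
  O–H: 4 × 481 = 1924
  Σ(formed) = 5192 kJ
ΔH = Σ(broken) − Σ(formed) = 4309 − 5192 = −883 kJ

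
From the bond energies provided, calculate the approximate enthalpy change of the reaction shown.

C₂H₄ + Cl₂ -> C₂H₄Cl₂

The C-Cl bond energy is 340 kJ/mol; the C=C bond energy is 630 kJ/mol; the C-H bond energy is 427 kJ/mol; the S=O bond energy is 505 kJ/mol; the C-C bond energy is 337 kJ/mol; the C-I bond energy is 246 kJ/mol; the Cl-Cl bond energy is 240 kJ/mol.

ΔH ≈ −147 kJ

Bonds broken (reactants):
  C-H: 4 × 427 = 1708
  C=C: 1 × 630 = 630
  Cl-Cl: 1 × 240 = 240
  Σ(broken) = 2578 kJ
Bonds formed (products):
  C-C: 1 × 337 = 337
  C-Cl: 2 × 340 = 680
  C-H: 4 × 427 = 1708
  Σ(formed) = 2725 kJ
ΔH = Σ(broken) − Σ(formed) = 2578 − 2725 = −147 kJ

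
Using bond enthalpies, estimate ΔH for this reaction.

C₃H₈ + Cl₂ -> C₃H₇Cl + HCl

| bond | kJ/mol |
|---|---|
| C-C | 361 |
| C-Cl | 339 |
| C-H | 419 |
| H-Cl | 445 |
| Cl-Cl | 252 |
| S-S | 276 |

Bonds broken (reactants):
  C-C: 2 × 361 = 722
  C-H: 8 × 419 = 3352
  Cl-Cl: 1 × 252 = 252
  Σ(broken) = 4326 kJ
Bonds formed (products):
  C-C: 2 × 361 = 722
  C-Cl: 1 × 339 = 339
  C-H: 7 × 419 = 2933
  H-Cl: 1 × 445 = 445
  Σ(formed) = 4439 kJ
ΔH = Σ(broken) − Σ(formed) = 4326 − 4439 = −113 kJ

ΔH ≈ −113 kJ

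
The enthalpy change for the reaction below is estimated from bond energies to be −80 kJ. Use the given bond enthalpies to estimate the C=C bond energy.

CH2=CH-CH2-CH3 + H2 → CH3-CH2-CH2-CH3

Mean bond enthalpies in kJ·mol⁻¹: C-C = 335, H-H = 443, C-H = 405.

D(C=C) ≈ 622 kJ/mol

Let D be the C=C bond energy.
Σ(broken) = 2×335 + 8×405 + 1×D + 1×443 = 4353 + D
Σ(formed) = 3×335 + 10×405 = 5055
ΔH = Σ(broken) − Σ(formed) = (4353 + D) − (5055) = −702 + D
Setting this equal to −80 kJ gives D = 622 kJ/mol.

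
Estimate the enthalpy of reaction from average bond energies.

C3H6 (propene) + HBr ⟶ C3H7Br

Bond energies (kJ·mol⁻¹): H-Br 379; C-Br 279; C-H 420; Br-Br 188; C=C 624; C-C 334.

ΔH ≈ −30 kJ

Bonds broken (reactants):
  C-C: 1 × 334 = 334
  C-H: 6 × 420 = 2520
  C=C: 1 × 624 = 624
  H-Br: 1 × 379 = 379
  Σ(broken) = 3857 kJ
Bonds formed (products):
  C-Br: 1 × 279 = 279
  C-C: 2 × 334 = 668
  C-H: 7 × 420 = 2940
  Σ(formed) = 3887 kJ
ΔH = Σ(broken) − Σ(formed) = 3857 − 3887 = −30 kJ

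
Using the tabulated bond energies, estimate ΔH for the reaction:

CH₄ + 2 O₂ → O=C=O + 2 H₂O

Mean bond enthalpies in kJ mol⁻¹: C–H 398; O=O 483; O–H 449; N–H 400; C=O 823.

ΔH ≈ −884 kJ

Bonds broken (reactants):
  C–H: 4 × 398 = 1592
  O=O: 2 × 483 = 966
  Σ(broken) = 2558 kJ
Bonds formed (products):
  C=O: 2 × 823 = 1646
  O–H: 4 × 449 = 1796
  Σ(formed) = 3442 kJ
ΔH = Σ(broken) − Σ(formed) = 2558 − 3442 = −884 kJ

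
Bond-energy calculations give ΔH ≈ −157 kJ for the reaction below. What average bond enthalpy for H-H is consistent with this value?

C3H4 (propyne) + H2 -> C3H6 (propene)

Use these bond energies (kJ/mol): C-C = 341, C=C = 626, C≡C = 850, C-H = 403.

D(H-H) ≈ 425 kJ/mol

Let D be the H-H bond energy.
Σ(broken) = 1×850 + 1×341 + 4×403 + 1×D = 2803 + D
Σ(formed) = 1×341 + 6×403 + 1×626 = 3385
ΔH = Σ(broken) − Σ(formed) = (2803 + D) − (3385) = −582 + D
Setting this equal to −157 kJ gives D = 425 kJ/mol.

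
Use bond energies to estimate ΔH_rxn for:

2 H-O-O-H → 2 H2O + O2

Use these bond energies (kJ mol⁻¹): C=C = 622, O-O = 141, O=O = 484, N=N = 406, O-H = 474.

Bonds broken (reactants):
  O-H: 4 × 474 = 1896
  O-O: 2 × 141 = 282
  Σ(broken) = 2178 kJ
Bonds formed (products):
  O-H: 4 × 474 = 1896
  O=O: 1 × 484 = 484
  Σ(formed) = 2380 kJ
ΔH = Σ(broken) − Σ(formed) = 2178 − 2380 = −202 kJ

ΔH ≈ −202 kJ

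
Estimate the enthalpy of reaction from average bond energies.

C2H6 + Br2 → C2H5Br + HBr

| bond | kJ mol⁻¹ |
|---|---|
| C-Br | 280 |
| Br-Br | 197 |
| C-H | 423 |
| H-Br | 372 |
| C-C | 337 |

Bonds broken (reactants):
  Br-Br: 1 × 197 = 197
  C-C: 1 × 337 = 337
  C-H: 6 × 423 = 2538
  Σ(broken) = 3072 kJ
Bonds formed (products):
  C-Br: 1 × 280 = 280
  C-C: 1 × 337 = 337
  C-H: 5 × 423 = 2115
  H-Br: 1 × 372 = 372
  Σ(formed) = 3104 kJ
ΔH = Σ(broken) − Σ(formed) = 3072 − 3104 = −32 kJ

ΔH ≈ −32 kJ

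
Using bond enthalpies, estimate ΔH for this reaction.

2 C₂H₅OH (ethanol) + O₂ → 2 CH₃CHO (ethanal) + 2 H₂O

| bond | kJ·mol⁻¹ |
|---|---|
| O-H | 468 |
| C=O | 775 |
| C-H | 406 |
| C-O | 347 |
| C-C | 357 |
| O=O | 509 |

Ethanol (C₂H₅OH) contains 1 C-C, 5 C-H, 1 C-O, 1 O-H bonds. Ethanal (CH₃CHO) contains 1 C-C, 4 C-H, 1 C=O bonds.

Bonds broken (reactants):
  C-C: 2 × 357 = 714
  C-H: 10 × 406 = 4060
  C-O: 2 × 347 = 694
  O-H: 2 × 468 = 936
  O=O: 1 × 509 = 509
  Σ(broken) = 6913 kJ
Bonds formed (products):
  C-C: 2 × 357 = 714
  C-H: 8 × 406 = 3248
  C=O: 2 × 775 = 1550
  O-H: 4 × 468 = 1872
  Σ(formed) = 7384 kJ
ΔH = Σ(broken) − Σ(formed) = 6913 − 7384 = −471 kJ

ΔH ≈ −471 kJ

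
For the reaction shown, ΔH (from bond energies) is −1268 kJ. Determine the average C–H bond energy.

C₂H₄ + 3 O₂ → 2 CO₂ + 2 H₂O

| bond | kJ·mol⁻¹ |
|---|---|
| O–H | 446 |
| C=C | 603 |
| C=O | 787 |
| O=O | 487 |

Let D be the C–H bond energy.
Σ(broken) = 4×D + 1×603 + 3×487 = 2064 + 4D
Σ(formed) = 4×787 + 4×446 = 4932
ΔH = Σ(broken) − Σ(formed) = (2064 + 4D) − (4932) = −2868 + 4D
Setting this equal to −1268 kJ gives 4D = 1600, so D = 400 kJ/mol.

D(C–H) ≈ 400 kJ/mol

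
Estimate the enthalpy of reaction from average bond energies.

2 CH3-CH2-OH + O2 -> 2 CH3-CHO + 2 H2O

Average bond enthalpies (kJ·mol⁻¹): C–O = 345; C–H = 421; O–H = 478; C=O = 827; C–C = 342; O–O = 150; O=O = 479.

ΔH ≈ −599 kJ

Bonds broken (reactants):
  C–C: 2 × 342 = 684
  C–H: 10 × 421 = 4210
  C–O: 2 × 345 = 690
  O–H: 2 × 478 = 956
  O=O: 1 × 479 = 479
  Σ(broken) = 7019 kJ
Bonds formed (products):
  C–C: 2 × 342 = 684
  C–H: 8 × 421 = 3368
  C=O: 2 × 827 = 1654
  O–H: 4 × 478 = 1912
  Σ(formed) = 7618 kJ
ΔH = Σ(broken) − Σ(formed) = 7019 − 7618 = −599 kJ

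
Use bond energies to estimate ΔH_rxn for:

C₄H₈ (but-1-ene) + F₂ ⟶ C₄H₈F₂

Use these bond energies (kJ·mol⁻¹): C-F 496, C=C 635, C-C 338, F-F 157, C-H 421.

ΔH ≈ −538 kJ

Bonds broken (reactants):
  C-C: 2 × 338 = 676
  C-H: 8 × 421 = 3368
  C=C: 1 × 635 = 635
  F-F: 1 × 157 = 157
  Σ(broken) = 4836 kJ
Bonds formed (products):
  C-C: 3 × 338 = 1014
  C-F: 2 × 496 = 992
  C-H: 8 × 421 = 3368
  Σ(formed) = 5374 kJ
ΔH = Σ(broken) − Σ(formed) = 4836 − 5374 = −538 kJ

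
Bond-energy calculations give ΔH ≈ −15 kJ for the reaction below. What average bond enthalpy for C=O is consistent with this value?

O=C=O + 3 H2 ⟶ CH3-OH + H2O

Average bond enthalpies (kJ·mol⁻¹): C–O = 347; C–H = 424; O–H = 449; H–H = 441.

D(C=O) ≈ 814 kJ/mol

Let D be the C=O bond energy.
Σ(broken) = 2×D + 3×441 = 1323 + 2D
Σ(formed) = 3×424 + 1×347 + 3×449 = 2966
ΔH = Σ(broken) − Σ(formed) = (1323 + 2D) − (2966) = −1643 + 2D
Setting this equal to −15 kJ gives 2D = 1628, so D = 814 kJ/mol.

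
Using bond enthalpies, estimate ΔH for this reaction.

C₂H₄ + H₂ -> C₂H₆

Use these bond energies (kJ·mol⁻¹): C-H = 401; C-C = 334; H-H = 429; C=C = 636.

ΔH ≈ −71 kJ

Bonds broken (reactants):
  C-H: 4 × 401 = 1604
  C=C: 1 × 636 = 636
  H-H: 1 × 429 = 429
  Σ(broken) = 2669 kJ
Bonds formed (products):
  C-C: 1 × 334 = 334
  C-H: 6 × 401 = 2406
  Σ(formed) = 2740 kJ
ΔH = Σ(broken) − Σ(formed) = 2669 − 2740 = −71 kJ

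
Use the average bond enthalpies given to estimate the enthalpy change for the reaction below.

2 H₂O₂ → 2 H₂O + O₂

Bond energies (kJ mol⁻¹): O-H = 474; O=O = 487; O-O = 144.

ΔH ≈ −199 kJ

Bonds broken (reactants):
  O-H: 4 × 474 = 1896
  O-O: 2 × 144 = 288
  Σ(broken) = 2184 kJ
Bonds formed (products):
  O-H: 4 × 474 = 1896
  O=O: 1 × 487 = 487
  Σ(formed) = 2383 kJ
ΔH = Σ(broken) − Σ(formed) = 2184 − 2383 = −199 kJ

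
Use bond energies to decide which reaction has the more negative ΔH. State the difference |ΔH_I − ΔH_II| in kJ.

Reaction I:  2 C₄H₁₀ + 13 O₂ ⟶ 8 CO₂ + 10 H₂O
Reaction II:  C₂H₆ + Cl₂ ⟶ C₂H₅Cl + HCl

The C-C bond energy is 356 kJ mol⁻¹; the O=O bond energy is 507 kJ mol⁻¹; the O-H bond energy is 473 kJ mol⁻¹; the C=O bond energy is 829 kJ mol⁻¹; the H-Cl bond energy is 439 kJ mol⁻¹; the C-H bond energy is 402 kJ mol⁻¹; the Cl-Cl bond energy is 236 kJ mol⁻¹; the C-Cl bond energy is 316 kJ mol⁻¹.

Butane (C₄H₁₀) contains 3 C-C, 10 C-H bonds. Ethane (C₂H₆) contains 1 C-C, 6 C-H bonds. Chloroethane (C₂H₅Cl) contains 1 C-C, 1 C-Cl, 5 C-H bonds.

Reaction I, by 5840 kJ

Reaction I:
  Bonds broken (reactants):
    C-C: 6 × 356 = 2136
    C-H: 20 × 402 = 8040
    O=O: 13 × 507 = 6591
    Σ(broken) = 16767 kJ
  Bonds formed (products):
    C=O: 16 × 829 = 13264
    O-H: 20 × 473 = 9460
    Σ(formed) = 22724 kJ
  ΔH_I = 16767 − 22724 = −5957 kJ
Reaction II:
  Bonds broken (reactants):
    C-C: 1 × 356 = 356
    C-H: 6 × 402 = 2412
    Cl-Cl: 1 × 236 = 236
    Σ(broken) = 3004 kJ
  Bonds formed (products):
    C-C: 1 × 356 = 356
    C-Cl: 1 × 316 = 316
    C-H: 5 × 402 = 2010
    H-Cl: 1 × 439 = 439
    Σ(formed) = 3121 kJ
  ΔH_II = 3004 − 3121 = −117 kJ
ΔH_I − ΔH_II = −5840 kJ, so reaction I has the more negative ΔH; |ΔH_I − ΔH_II| = 5840 kJ.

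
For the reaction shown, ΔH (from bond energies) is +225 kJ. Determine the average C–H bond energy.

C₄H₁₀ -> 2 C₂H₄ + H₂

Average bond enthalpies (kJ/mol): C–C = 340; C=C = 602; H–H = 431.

Let D be the C–H bond energy.
Σ(broken) = 3×340 + 10×D = 1020 + 10D
Σ(formed) = 8×D + 2×602 + 1×431 = 1635 + 8D
ΔH = Σ(broken) − Σ(formed) = (1020 + 10D) − (1635 + 8D) = −615 + 2D
Setting this equal to +225 kJ gives 2D = 840, so D = 420 kJ/mol.

D(C–H) ≈ 420 kJ/mol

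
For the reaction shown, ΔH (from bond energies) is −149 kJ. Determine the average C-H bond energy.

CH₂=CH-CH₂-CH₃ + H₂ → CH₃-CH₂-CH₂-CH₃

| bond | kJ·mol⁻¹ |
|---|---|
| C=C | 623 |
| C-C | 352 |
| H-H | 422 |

Let D be the C-H bond energy.
Σ(broken) = 2×352 + 8×D + 1×623 + 1×422 = 1749 + 8D
Σ(formed) = 3×352 + 10×D = 1056 + 10D
ΔH = Σ(broken) − Σ(formed) = (1749 + 8D) − (1056 + 10D) = +693 − 2D
Setting this equal to −149 kJ gives 2D = 842, so D = 421 kJ/mol.

D(C-H) ≈ 421 kJ/mol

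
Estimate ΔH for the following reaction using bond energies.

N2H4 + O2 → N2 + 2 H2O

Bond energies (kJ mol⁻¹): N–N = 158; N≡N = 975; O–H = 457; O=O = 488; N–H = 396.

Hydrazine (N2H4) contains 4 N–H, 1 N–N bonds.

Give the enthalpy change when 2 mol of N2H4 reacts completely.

ΔH = −1146 kJ

Bonds broken (reactants):
  N–H: 4 × 396 = 1584
  N–N: 1 × 158 = 158
  O=O: 1 × 488 = 488
  Σ(broken) = 2230 kJ
Bonds formed (products):
  N≡N: 1 × 975 = 975
  O–H: 4 × 457 = 1828
  Σ(formed) = 2803 kJ
ΔH = Σ(broken) − Σ(formed) = 2230 − 2803 = −573 kJ
For 2× the reaction as written: 2 × (−573) = −1146 kJ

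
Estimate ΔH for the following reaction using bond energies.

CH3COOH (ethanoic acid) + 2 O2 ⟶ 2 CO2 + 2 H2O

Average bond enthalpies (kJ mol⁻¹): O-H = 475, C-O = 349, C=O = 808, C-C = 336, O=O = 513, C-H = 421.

Bonds broken (reactants):
  C-C: 1 × 336 = 336
  C-H: 3 × 421 = 1263
  C-O: 1 × 349 = 349
  C=O: 1 × 808 = 808
  O-H: 1 × 475 = 475
  O=O: 2 × 513 = 1026
  Σ(broken) = 4257 kJ
Bonds formed (products):
  C=O: 4 × 808 = 3232
  O-H: 4 × 475 = 1900
  Σ(formed) = 5132 kJ
ΔH = Σ(broken) − Σ(formed) = 4257 − 5132 = −875 kJ

ΔH ≈ −875 kJ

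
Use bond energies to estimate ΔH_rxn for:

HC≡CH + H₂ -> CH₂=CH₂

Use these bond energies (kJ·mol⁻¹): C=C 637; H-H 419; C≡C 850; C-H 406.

Bonds broken (reactants):
  C≡C: 1 × 850 = 850
  C-H: 2 × 406 = 812
  H-H: 1 × 419 = 419
  Σ(broken) = 2081 kJ
Bonds formed (products):
  C-H: 4 × 406 = 1624
  C=C: 1 × 637 = 637
  Σ(formed) = 2261 kJ
ΔH = Σ(broken) − Σ(formed) = 2081 − 2261 = −180 kJ

ΔH ≈ −180 kJ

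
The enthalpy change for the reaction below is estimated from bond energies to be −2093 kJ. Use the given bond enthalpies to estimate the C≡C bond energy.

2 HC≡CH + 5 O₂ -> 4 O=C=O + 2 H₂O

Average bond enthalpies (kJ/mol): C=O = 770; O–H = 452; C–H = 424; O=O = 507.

D(C≡C) ≈ 822 kJ/mol

Let D be the C≡C bond energy.
Σ(broken) = 2×D + 4×424 + 5×507 = 4231 + 2D
Σ(formed) = 8×770 + 4×452 = 7968
ΔH = Σ(broken) − Σ(formed) = (4231 + 2D) − (7968) = −3737 + 2D
Setting this equal to −2093 kJ gives 2D = 1644, so D = 822 kJ/mol.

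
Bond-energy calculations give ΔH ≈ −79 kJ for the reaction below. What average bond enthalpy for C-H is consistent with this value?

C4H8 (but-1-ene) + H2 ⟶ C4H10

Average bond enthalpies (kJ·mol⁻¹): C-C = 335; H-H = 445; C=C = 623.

Let D be the C-H bond energy.
Σ(broken) = 2×335 + 8×D + 1×623 + 1×445 = 1738 + 8D
Σ(formed) = 3×335 + 10×D = 1005 + 10D
ΔH = Σ(broken) − Σ(formed) = (1738 + 8D) − (1005 + 10D) = +733 − 2D
Setting this equal to −79 kJ gives 2D = 812, so D = 406 kJ/mol.

D(C-H) ≈ 406 kJ/mol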